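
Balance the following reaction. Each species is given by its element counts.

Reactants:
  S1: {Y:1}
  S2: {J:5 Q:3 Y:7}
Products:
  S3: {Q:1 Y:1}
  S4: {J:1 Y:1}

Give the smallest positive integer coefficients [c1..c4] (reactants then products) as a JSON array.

J: 1·0+1·5 = 5 | 3·0+5·1 = 5
Q: 1·0+1·3 = 3 | 3·1+5·0 = 3
Y: 1·1+1·7 = 8 | 3·1+5·1 = 8
gcd(1,1,3,5) = 1

Coefficients: [1, 1, 3, 5]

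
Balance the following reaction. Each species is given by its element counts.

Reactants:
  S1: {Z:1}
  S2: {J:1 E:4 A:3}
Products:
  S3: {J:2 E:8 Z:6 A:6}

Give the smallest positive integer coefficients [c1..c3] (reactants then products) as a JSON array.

Coefficients: [6, 2, 1]

J: 6·0+2·1 = 2 | 1·2 = 2
E: 6·0+2·4 = 8 | 1·8 = 8
Z: 6·1+2·0 = 6 | 1·6 = 6
A: 6·0+2·3 = 6 | 1·6 = 6
gcd(6,2,1) = 1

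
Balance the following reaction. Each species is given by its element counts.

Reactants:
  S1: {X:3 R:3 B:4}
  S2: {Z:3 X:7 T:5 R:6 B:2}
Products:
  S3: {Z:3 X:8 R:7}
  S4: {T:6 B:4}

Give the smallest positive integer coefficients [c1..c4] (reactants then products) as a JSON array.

Coefficients: [2, 6, 6, 5]

Z: 2·0+6·3 = 18 | 6·3+5·0 = 18
X: 2·3+6·7 = 48 | 6·8+5·0 = 48
T: 2·0+6·5 = 30 | 6·0+5·6 = 30
R: 2·3+6·6 = 42 | 6·7+5·0 = 42
B: 2·4+6·2 = 20 | 6·0+5·4 = 20
gcd(2,6,6,5) = 1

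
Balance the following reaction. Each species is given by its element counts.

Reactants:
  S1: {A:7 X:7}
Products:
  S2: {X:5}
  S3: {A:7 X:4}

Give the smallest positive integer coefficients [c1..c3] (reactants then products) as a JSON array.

Coefficients: [5, 3, 5]

A: 5·7 = 35 | 3·0+5·7 = 35
X: 5·7 = 35 | 3·5+5·4 = 35
gcd(5,3,5) = 1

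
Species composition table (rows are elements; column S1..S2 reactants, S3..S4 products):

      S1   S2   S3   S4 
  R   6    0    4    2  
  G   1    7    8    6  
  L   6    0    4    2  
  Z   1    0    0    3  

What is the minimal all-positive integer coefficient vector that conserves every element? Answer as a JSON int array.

R: 3·6+5·0 = 18 | 4·4+1·2 = 18
G: 3·1+5·7 = 38 | 4·8+1·6 = 38
L: 3·6+5·0 = 18 | 4·4+1·2 = 18
Z: 3·1+5·0 = 3 | 4·0+1·3 = 3
gcd(3,5,4,1) = 1

Coefficients: [3, 5, 4, 1]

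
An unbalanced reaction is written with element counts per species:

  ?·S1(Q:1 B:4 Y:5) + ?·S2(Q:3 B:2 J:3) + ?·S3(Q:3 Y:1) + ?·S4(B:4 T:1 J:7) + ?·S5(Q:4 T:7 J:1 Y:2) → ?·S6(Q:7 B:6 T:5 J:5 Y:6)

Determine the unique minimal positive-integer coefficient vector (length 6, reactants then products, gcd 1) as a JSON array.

Coefficients: [5, 4, 3, 2, 4, 6]

Q: 5·1+4·3+3·3+2·0+4·4 = 42 | 6·7 = 42
B: 5·4+4·2+3·0+2·4+4·0 = 36 | 6·6 = 36
T: 5·0+4·0+3·0+2·1+4·7 = 30 | 6·5 = 30
J: 5·0+4·3+3·0+2·7+4·1 = 30 | 6·5 = 30
Y: 5·5+4·0+3·1+2·0+4·2 = 36 | 6·6 = 36
gcd(5,4,3,2,4,6) = 1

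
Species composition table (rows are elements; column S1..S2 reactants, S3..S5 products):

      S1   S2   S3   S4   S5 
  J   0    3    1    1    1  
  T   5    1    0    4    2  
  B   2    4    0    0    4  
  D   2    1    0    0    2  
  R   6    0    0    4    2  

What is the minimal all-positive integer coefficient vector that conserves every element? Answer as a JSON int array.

Coefficients: [4, 4, 3, 3, 6]

J: 4·0+4·3 = 12 | 3·1+3·1+6·1 = 12
T: 4·5+4·1 = 24 | 3·0+3·4+6·2 = 24
B: 4·2+4·4 = 24 | 3·0+3·0+6·4 = 24
D: 4·2+4·1 = 12 | 3·0+3·0+6·2 = 12
R: 4·6+4·0 = 24 | 3·0+3·4+6·2 = 24
gcd(4,4,3,3,6) = 1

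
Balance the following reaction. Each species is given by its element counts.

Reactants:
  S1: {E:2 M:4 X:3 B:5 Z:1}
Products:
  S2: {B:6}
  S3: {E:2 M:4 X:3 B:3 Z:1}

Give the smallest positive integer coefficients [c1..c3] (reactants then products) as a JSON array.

E: 3·2 = 6 | 1·0+3·2 = 6
M: 3·4 = 12 | 1·0+3·4 = 12
X: 3·3 = 9 | 1·0+3·3 = 9
B: 3·5 = 15 | 1·6+3·3 = 15
Z: 3·1 = 3 | 1·0+3·1 = 3
gcd(3,1,3) = 1

Coefficients: [3, 1, 3]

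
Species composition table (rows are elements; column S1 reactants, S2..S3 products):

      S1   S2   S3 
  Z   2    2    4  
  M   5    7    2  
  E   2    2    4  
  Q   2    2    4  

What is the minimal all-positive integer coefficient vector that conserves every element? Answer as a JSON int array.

Coefficients: [6, 4, 1]

Z: 6·2 = 12 | 4·2+1·4 = 12
M: 6·5 = 30 | 4·7+1·2 = 30
E: 6·2 = 12 | 4·2+1·4 = 12
Q: 6·2 = 12 | 4·2+1·4 = 12
gcd(6,4,1) = 1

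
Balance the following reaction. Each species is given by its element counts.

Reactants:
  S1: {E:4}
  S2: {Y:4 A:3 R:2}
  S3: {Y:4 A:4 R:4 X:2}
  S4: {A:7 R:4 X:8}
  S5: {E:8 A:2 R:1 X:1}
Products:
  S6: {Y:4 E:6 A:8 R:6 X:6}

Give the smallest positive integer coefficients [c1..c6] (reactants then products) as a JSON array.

Y: 5·0+1·4+5·4+3·0+2·0 = 24 | 6·4 = 24
E: 5·4+1·0+5·0+3·0+2·8 = 36 | 6·6 = 36
A: 5·0+1·3+5·4+3·7+2·2 = 48 | 6·8 = 48
R: 5·0+1·2+5·4+3·4+2·1 = 36 | 6·6 = 36
X: 5·0+1·0+5·2+3·8+2·1 = 36 | 6·6 = 36
gcd(5,1,5,3,2,6) = 1

Coefficients: [5, 1, 5, 3, 2, 6]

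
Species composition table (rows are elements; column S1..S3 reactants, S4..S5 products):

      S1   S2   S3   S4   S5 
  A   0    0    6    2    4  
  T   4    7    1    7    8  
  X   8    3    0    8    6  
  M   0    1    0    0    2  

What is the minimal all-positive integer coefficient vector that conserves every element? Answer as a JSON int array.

A: 5·0+4·0+3·6 = 18 | 5·2+2·4 = 18
T: 5·4+4·7+3·1 = 51 | 5·7+2·8 = 51
X: 5·8+4·3+3·0 = 52 | 5·8+2·6 = 52
M: 5·0+4·1+3·0 = 4 | 5·0+2·2 = 4
gcd(5,4,3,5,2) = 1

Coefficients: [5, 4, 3, 5, 2]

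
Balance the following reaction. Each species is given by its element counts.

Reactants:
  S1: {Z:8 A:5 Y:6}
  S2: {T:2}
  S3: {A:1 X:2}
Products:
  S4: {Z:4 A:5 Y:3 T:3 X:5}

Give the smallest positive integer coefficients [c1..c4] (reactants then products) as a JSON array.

Coefficients: [1, 3, 5, 2]

Z: 1·8+3·0+5·0 = 8 | 2·4 = 8
A: 1·5+3·0+5·1 = 10 | 2·5 = 10
Y: 1·6+3·0+5·0 = 6 | 2·3 = 6
T: 1·0+3·2+5·0 = 6 | 2·3 = 6
X: 1·0+3·0+5·2 = 10 | 2·5 = 10
gcd(1,3,5,2) = 1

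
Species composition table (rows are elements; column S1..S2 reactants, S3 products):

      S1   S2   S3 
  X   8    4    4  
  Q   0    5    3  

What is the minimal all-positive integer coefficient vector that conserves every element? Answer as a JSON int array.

X: 1·8+3·4 = 20 | 5·4 = 20
Q: 1·0+3·5 = 15 | 5·3 = 15
gcd(1,3,5) = 1

Coefficients: [1, 3, 5]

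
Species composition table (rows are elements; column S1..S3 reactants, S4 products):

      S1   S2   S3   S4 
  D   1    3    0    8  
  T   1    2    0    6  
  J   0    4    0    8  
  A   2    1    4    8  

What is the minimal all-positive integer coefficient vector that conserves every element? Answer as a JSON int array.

D: 4·1+4·3+1·0 = 16 | 2·8 = 16
T: 4·1+4·2+1·0 = 12 | 2·6 = 12
J: 4·0+4·4+1·0 = 16 | 2·8 = 16
A: 4·2+4·1+1·4 = 16 | 2·8 = 16
gcd(4,4,1,2) = 1

Coefficients: [4, 4, 1, 2]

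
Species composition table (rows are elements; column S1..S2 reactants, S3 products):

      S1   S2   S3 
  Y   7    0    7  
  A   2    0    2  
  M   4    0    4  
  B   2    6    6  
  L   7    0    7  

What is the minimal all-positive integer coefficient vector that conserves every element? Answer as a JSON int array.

Coefficients: [3, 2, 3]

Y: 3·7+2·0 = 21 | 3·7 = 21
A: 3·2+2·0 = 6 | 3·2 = 6
M: 3·4+2·0 = 12 | 3·4 = 12
B: 3·2+2·6 = 18 | 3·6 = 18
L: 3·7+2·0 = 21 | 3·7 = 21
gcd(3,2,3) = 1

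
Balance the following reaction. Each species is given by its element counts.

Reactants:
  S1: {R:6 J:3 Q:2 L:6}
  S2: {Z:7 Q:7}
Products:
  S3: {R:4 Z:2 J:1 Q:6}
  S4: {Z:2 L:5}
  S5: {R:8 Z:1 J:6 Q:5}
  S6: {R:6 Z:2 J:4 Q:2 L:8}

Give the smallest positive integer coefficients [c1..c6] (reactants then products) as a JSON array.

Coefficients: [6, 3, 4, 4, 1, 2]

R: 6·6+3·0 = 36 | 4·4+4·0+1·8+2·6 = 36
Z: 6·0+3·7 = 21 | 4·2+4·2+1·1+2·2 = 21
J: 6·3+3·0 = 18 | 4·1+4·0+1·6+2·4 = 18
Q: 6·2+3·7 = 33 | 4·6+4·0+1·5+2·2 = 33
L: 6·6+3·0 = 36 | 4·0+4·5+1·0+2·8 = 36
gcd(6,3,4,4,1,2) = 1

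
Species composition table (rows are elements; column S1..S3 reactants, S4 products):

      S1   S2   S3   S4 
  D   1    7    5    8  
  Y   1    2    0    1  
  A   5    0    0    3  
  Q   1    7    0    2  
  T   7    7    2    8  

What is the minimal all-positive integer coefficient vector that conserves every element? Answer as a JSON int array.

D: 3·1+1·7+6·5 = 40 | 5·8 = 40
Y: 3·1+1·2+6·0 = 5 | 5·1 = 5
A: 3·5+1·0+6·0 = 15 | 5·3 = 15
Q: 3·1+1·7+6·0 = 10 | 5·2 = 10
T: 3·7+1·7+6·2 = 40 | 5·8 = 40
gcd(3,1,6,5) = 1

Coefficients: [3, 1, 6, 5]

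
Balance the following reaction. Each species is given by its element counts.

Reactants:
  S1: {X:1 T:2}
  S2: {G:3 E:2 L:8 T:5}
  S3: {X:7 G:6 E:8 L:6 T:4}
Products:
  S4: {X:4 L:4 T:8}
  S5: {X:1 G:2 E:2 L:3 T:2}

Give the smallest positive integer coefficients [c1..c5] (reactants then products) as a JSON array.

X: 3·1+2·0+1·7 = 10 | 1·4+6·1 = 10
G: 3·0+2·3+1·6 = 12 | 1·0+6·2 = 12
E: 3·0+2·2+1·8 = 12 | 1·0+6·2 = 12
L: 3·0+2·8+1·6 = 22 | 1·4+6·3 = 22
T: 3·2+2·5+1·4 = 20 | 1·8+6·2 = 20
gcd(3,2,1,1,6) = 1

Coefficients: [3, 2, 1, 1, 6]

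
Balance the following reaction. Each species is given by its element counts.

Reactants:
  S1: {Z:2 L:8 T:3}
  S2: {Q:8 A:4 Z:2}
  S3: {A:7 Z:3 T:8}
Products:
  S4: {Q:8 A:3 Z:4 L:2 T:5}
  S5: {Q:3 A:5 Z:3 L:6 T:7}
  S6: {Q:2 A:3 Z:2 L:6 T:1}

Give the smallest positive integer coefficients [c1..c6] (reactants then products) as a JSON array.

Q: 6·0+5·8+2·0 = 40 | 3·8+2·3+5·2 = 40
A: 6·0+5·4+2·7 = 34 | 3·3+2·5+5·3 = 34
Z: 6·2+5·2+2·3 = 28 | 3·4+2·3+5·2 = 28
L: 6·8+5·0+2·0 = 48 | 3·2+2·6+5·6 = 48
T: 6·3+5·0+2·8 = 34 | 3·5+2·7+5·1 = 34
gcd(6,5,2,3,2,5) = 1

Coefficients: [6, 5, 2, 3, 2, 5]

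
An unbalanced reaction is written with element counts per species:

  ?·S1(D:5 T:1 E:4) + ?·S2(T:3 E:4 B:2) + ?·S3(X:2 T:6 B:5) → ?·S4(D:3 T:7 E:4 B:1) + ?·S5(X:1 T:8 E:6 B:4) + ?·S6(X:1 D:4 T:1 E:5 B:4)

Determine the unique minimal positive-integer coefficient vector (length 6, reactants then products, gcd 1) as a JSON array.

Coefficients: [5, 6, 3, 3, 2, 4]

X: 5·0+6·0+3·2 = 6 | 3·0+2·1+4·1 = 6
D: 5·5+6·0+3·0 = 25 | 3·3+2·0+4·4 = 25
T: 5·1+6·3+3·6 = 41 | 3·7+2·8+4·1 = 41
E: 5·4+6·4+3·0 = 44 | 3·4+2·6+4·5 = 44
B: 5·0+6·2+3·5 = 27 | 3·1+2·4+4·4 = 27
gcd(5,6,3,3,2,4) = 1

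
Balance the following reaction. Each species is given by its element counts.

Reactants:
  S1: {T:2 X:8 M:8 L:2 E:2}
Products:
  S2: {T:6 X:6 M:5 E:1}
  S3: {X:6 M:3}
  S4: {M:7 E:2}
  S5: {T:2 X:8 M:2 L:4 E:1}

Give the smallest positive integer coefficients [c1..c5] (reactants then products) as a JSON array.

Coefficients: [6, 1, 3, 4, 3]

T: 6·2 = 12 | 1·6+3·0+4·0+3·2 = 12
X: 6·8 = 48 | 1·6+3·6+4·0+3·8 = 48
M: 6·8 = 48 | 1·5+3·3+4·7+3·2 = 48
L: 6·2 = 12 | 1·0+3·0+4·0+3·4 = 12
E: 6·2 = 12 | 1·1+3·0+4·2+3·1 = 12
gcd(6,1,3,4,3) = 1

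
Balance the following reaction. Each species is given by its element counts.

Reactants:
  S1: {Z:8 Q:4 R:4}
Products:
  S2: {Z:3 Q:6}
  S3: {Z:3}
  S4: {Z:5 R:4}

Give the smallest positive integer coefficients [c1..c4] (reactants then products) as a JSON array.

Coefficients: [3, 2, 1, 3]

Z: 3·8 = 24 | 2·3+1·3+3·5 = 24
Q: 3·4 = 12 | 2·6+1·0+3·0 = 12
R: 3·4 = 12 | 2·0+1·0+3·4 = 12
gcd(3,2,1,3) = 1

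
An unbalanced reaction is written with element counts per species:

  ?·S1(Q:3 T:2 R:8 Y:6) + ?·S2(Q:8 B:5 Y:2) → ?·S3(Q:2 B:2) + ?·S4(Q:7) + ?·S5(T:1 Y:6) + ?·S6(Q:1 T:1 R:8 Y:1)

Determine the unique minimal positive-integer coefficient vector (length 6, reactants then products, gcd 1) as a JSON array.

Q: 4·3+2·8 = 28 | 5·2+2·7+4·0+4·1 = 28
T: 4·2+2·0 = 8 | 5·0+2·0+4·1+4·1 = 8
R: 4·8+2·0 = 32 | 5·0+2·0+4·0+4·8 = 32
B: 4·0+2·5 = 10 | 5·2+2·0+4·0+4·0 = 10
Y: 4·6+2·2 = 28 | 5·0+2·0+4·6+4·1 = 28
gcd(4,2,5,2,4,4) = 1

Coefficients: [4, 2, 5, 2, 4, 4]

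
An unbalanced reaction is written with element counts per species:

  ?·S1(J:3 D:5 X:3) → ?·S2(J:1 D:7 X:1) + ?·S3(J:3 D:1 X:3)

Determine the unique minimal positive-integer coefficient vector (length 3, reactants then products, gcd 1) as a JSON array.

J: 5·3 = 15 | 3·1+4·3 = 15
D: 5·5 = 25 | 3·7+4·1 = 25
X: 5·3 = 15 | 3·1+4·3 = 15
gcd(5,3,4) = 1

Coefficients: [5, 3, 4]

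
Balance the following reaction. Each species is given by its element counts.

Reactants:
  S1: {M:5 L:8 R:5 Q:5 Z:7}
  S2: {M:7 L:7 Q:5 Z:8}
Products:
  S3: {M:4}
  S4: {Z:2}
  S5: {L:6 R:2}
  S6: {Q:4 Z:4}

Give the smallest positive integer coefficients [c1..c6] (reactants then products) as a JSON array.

M: 2·5+2·7 = 24 | 6·4+5·0+5·0+5·0 = 24
L: 2·8+2·7 = 30 | 6·0+5·0+5·6+5·0 = 30
R: 2·5+2·0 = 10 | 6·0+5·0+5·2+5·0 = 10
Q: 2·5+2·5 = 20 | 6·0+5·0+5·0+5·4 = 20
Z: 2·7+2·8 = 30 | 6·0+5·2+5·0+5·4 = 30
gcd(2,2,6,5,5,5) = 1

Coefficients: [2, 2, 6, 5, 5, 5]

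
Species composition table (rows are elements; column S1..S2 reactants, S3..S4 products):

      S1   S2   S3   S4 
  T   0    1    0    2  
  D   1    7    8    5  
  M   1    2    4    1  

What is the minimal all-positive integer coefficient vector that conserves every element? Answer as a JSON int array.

Coefficients: [6, 4, 3, 2]

T: 6·0+4·1 = 4 | 3·0+2·2 = 4
D: 6·1+4·7 = 34 | 3·8+2·5 = 34
M: 6·1+4·2 = 14 | 3·4+2·1 = 14
gcd(6,4,3,2) = 1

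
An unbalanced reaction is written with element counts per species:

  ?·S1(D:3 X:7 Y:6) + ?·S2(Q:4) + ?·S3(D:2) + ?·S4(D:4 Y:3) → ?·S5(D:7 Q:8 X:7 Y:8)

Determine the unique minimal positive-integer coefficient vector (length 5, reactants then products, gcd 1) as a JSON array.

Coefficients: [3, 6, 2, 2, 3]

D: 3·3+6·0+2·2+2·4 = 21 | 3·7 = 21
Q: 3·0+6·4+2·0+2·0 = 24 | 3·8 = 24
X: 3·7+6·0+2·0+2·0 = 21 | 3·7 = 21
Y: 3·6+6·0+2·0+2·3 = 24 | 3·8 = 24
gcd(3,6,2,2,3) = 1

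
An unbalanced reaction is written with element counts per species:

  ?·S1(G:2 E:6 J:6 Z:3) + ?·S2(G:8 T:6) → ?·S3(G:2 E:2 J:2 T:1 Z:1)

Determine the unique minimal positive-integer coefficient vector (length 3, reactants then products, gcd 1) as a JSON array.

G: 2·2+1·8 = 12 | 6·2 = 12
E: 2·6+1·0 = 12 | 6·2 = 12
J: 2·6+1·0 = 12 | 6·2 = 12
T: 2·0+1·6 = 6 | 6·1 = 6
Z: 2·3+1·0 = 6 | 6·1 = 6
gcd(2,1,6) = 1

Coefficients: [2, 1, 6]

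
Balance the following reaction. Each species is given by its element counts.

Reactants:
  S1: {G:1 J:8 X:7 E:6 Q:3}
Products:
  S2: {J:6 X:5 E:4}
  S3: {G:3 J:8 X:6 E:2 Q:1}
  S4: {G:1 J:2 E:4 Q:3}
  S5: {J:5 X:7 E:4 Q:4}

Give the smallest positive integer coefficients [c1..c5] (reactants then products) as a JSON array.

G: 5·1 = 5 | 3·0+1·3+2·1+2·0 = 5
J: 5·8 = 40 | 3·6+1·8+2·2+2·5 = 40
X: 5·7 = 35 | 3·5+1·6+2·0+2·7 = 35
E: 5·6 = 30 | 3·4+1·2+2·4+2·4 = 30
Q: 5·3 = 15 | 3·0+1·1+2·3+2·4 = 15
gcd(5,3,1,2,2) = 1

Coefficients: [5, 3, 1, 2, 2]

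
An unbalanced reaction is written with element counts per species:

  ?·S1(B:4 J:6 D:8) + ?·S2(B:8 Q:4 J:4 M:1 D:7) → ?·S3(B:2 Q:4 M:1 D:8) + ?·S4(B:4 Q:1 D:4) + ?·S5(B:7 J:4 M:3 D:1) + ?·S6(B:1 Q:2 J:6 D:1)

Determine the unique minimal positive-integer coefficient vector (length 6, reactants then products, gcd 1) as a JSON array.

Coefficients: [1, 4, 1, 6, 1, 3]

B: 1·4+4·8 = 36 | 1·2+6·4+1·7+3·1 = 36
Q: 1·0+4·4 = 16 | 1·4+6·1+1·0+3·2 = 16
J: 1·6+4·4 = 22 | 1·0+6·0+1·4+3·6 = 22
M: 1·0+4·1 = 4 | 1·1+6·0+1·3+3·0 = 4
D: 1·8+4·7 = 36 | 1·8+6·4+1·1+3·1 = 36
gcd(1,4,1,6,1,3) = 1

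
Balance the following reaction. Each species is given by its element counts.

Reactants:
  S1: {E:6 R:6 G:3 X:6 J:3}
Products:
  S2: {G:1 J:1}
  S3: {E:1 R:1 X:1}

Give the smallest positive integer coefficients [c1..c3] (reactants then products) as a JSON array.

E: 1·6 = 6 | 3·0+6·1 = 6
R: 1·6 = 6 | 3·0+6·1 = 6
G: 1·3 = 3 | 3·1+6·0 = 3
X: 1·6 = 6 | 3·0+6·1 = 6
J: 1·3 = 3 | 3·1+6·0 = 3
gcd(1,3,6) = 1

Coefficients: [1, 3, 6]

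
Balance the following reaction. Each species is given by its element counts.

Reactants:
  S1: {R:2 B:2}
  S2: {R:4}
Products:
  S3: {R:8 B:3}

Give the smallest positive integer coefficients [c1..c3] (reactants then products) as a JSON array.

Coefficients: [6, 5, 4]

R: 6·2+5·4 = 32 | 4·8 = 32
B: 6·2+5·0 = 12 | 4·3 = 12
gcd(6,5,4) = 1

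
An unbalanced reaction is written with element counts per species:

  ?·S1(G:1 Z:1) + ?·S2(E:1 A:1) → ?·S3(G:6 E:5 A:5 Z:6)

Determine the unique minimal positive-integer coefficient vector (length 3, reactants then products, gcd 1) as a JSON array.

Coefficients: [6, 5, 1]

G: 6·1+5·0 = 6 | 1·6 = 6
E: 6·0+5·1 = 5 | 1·5 = 5
A: 6·0+5·1 = 5 | 1·5 = 5
Z: 6·1+5·0 = 6 | 1·6 = 6
gcd(6,5,1) = 1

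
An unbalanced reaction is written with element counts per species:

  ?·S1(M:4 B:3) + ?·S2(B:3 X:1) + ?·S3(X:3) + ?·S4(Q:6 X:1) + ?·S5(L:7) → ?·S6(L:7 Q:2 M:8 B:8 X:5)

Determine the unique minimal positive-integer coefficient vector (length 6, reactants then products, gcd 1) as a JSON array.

L: 6·0+2·0+4·0+1·0+3·7 = 21 | 3·7 = 21
Q: 6·0+2·0+4·0+1·6+3·0 = 6 | 3·2 = 6
M: 6·4+2·0+4·0+1·0+3·0 = 24 | 3·8 = 24
B: 6·3+2·3+4·0+1·0+3·0 = 24 | 3·8 = 24
X: 6·0+2·1+4·3+1·1+3·0 = 15 | 3·5 = 15
gcd(6,2,4,1,3,3) = 1

Coefficients: [6, 2, 4, 1, 3, 3]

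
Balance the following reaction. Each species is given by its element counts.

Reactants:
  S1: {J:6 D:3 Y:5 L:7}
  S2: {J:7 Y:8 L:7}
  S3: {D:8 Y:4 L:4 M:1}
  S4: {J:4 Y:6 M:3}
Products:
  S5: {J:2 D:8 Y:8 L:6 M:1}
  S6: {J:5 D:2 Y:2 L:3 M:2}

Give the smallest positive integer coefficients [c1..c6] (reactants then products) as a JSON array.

Coefficients: [2, 1, 6, 2, 6, 3]

J: 2·6+1·7+6·0+2·4 = 27 | 6·2+3·5 = 27
D: 2·3+1·0+6·8+2·0 = 54 | 6·8+3·2 = 54
Y: 2·5+1·8+6·4+2·6 = 54 | 6·8+3·2 = 54
L: 2·7+1·7+6·4+2·0 = 45 | 6·6+3·3 = 45
M: 2·0+1·0+6·1+2·3 = 12 | 6·1+3·2 = 12
gcd(2,1,6,2,6,3) = 1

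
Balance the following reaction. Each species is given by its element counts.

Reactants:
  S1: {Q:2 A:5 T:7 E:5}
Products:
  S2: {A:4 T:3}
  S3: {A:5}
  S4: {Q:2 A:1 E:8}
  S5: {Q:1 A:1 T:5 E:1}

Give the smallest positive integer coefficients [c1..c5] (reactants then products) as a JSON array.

Q: 6·2 = 12 | 4·0+1·0+3·2+6·1 = 12
A: 6·5 = 30 | 4·4+1·5+3·1+6·1 = 30
T: 6·7 = 42 | 4·3+1·0+3·0+6·5 = 42
E: 6·5 = 30 | 4·0+1·0+3·8+6·1 = 30
gcd(6,4,1,3,6) = 1

Coefficients: [6, 4, 1, 3, 6]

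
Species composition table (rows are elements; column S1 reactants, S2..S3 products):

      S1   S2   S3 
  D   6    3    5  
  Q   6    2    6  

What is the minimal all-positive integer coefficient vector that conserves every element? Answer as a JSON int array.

D: 4·6 = 24 | 3·3+3·5 = 24
Q: 4·6 = 24 | 3·2+3·6 = 24
gcd(4,3,3) = 1

Coefficients: [4, 3, 3]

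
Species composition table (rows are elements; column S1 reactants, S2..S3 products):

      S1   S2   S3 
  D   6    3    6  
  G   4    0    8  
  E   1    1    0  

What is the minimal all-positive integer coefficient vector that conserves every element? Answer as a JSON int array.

D: 2·6 = 12 | 2·3+1·6 = 12
G: 2·4 = 8 | 2·0+1·8 = 8
E: 2·1 = 2 | 2·1+1·0 = 2
gcd(2,2,1) = 1

Coefficients: [2, 2, 1]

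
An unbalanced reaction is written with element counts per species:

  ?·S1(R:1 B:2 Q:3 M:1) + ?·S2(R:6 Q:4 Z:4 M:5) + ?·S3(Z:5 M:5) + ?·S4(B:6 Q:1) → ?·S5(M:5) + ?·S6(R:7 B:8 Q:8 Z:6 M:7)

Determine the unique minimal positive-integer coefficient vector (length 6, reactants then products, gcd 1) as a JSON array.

Coefficients: [5, 5, 2, 5, 1, 5]

R: 5·1+5·6+2·0+5·0 = 35 | 1·0+5·7 = 35
B: 5·2+5·0+2·0+5·6 = 40 | 1·0+5·8 = 40
Q: 5·3+5·4+2·0+5·1 = 40 | 1·0+5·8 = 40
Z: 5·0+5·4+2·5+5·0 = 30 | 1·0+5·6 = 30
M: 5·1+5·5+2·5+5·0 = 40 | 1·5+5·7 = 40
gcd(5,5,2,5,1,5) = 1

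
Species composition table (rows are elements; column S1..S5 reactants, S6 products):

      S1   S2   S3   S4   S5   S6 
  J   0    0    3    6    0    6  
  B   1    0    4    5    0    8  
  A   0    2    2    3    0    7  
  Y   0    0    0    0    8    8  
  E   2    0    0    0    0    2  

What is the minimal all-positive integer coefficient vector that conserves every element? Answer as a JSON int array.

Coefficients: [3, 5, 4, 1, 3, 3]

J: 3·0+5·0+4·3+1·6+3·0 = 18 | 3·6 = 18
B: 3·1+5·0+4·4+1·5+3·0 = 24 | 3·8 = 24
A: 3·0+5·2+4·2+1·3+3·0 = 21 | 3·7 = 21
Y: 3·0+5·0+4·0+1·0+3·8 = 24 | 3·8 = 24
E: 3·2+5·0+4·0+1·0+3·0 = 6 | 3·2 = 6
gcd(3,5,4,1,3,3) = 1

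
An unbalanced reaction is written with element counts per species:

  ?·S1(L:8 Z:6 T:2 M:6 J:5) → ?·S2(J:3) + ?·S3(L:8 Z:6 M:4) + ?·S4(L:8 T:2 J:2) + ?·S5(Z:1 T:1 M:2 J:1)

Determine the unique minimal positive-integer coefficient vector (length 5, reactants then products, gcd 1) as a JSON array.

L: 4·8 = 32 | 4·0+3·8+1·8+6·0 = 32
Z: 4·6 = 24 | 4·0+3·6+1·0+6·1 = 24
T: 4·2 = 8 | 4·0+3·0+1·2+6·1 = 8
M: 4·6 = 24 | 4·0+3·4+1·0+6·2 = 24
J: 4·5 = 20 | 4·3+3·0+1·2+6·1 = 20
gcd(4,4,3,1,6) = 1

Coefficients: [4, 4, 3, 1, 6]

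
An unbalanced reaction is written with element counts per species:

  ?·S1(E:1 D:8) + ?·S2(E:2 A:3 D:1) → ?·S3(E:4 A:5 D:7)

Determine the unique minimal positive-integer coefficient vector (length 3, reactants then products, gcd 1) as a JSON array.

E: 2·1+5·2 = 12 | 3·4 = 12
A: 2·0+5·3 = 15 | 3·5 = 15
D: 2·8+5·1 = 21 | 3·7 = 21
gcd(2,5,3) = 1

Coefficients: [2, 5, 3]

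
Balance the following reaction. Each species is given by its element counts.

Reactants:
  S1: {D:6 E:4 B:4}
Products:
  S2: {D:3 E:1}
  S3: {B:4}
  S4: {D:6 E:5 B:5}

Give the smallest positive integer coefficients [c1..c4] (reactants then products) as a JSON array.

Coefficients: [6, 4, 1, 4]

D: 6·6 = 36 | 4·3+1·0+4·6 = 36
E: 6·4 = 24 | 4·1+1·0+4·5 = 24
B: 6·4 = 24 | 4·0+1·4+4·5 = 24
gcd(6,4,1,4) = 1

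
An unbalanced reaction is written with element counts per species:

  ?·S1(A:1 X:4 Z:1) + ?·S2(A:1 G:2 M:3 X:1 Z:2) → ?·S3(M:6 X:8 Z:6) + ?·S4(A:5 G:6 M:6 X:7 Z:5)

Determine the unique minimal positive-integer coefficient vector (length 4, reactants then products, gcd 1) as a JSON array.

A: 4·1+6·1 = 10 | 1·0+2·5 = 10
G: 4·0+6·2 = 12 | 1·0+2·6 = 12
M: 4·0+6·3 = 18 | 1·6+2·6 = 18
X: 4·4+6·1 = 22 | 1·8+2·7 = 22
Z: 4·1+6·2 = 16 | 1·6+2·5 = 16
gcd(4,6,1,2) = 1

Coefficients: [4, 6, 1, 2]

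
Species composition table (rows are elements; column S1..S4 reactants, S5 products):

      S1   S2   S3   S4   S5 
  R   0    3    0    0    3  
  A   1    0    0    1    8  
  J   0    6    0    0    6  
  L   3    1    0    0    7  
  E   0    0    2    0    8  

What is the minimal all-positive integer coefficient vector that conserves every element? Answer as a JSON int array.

Coefficients: [2, 1, 4, 6, 1]

R: 2·0+1·3+4·0+6·0 = 3 | 1·3 = 3
A: 2·1+1·0+4·0+6·1 = 8 | 1·8 = 8
J: 2·0+1·6+4·0+6·0 = 6 | 1·6 = 6
L: 2·3+1·1+4·0+6·0 = 7 | 1·7 = 7
E: 2·0+1·0+4·2+6·0 = 8 | 1·8 = 8
gcd(2,1,4,6,1) = 1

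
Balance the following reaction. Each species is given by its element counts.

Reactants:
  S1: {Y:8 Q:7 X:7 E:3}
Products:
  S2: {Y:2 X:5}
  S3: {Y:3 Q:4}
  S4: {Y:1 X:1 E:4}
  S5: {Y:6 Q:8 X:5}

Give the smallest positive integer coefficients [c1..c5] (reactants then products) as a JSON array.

Coefficients: [4, 4, 5, 3, 1]

Y: 4·8 = 32 | 4·2+5·3+3·1+1·6 = 32
Q: 4·7 = 28 | 4·0+5·4+3·0+1·8 = 28
X: 4·7 = 28 | 4·5+5·0+3·1+1·5 = 28
E: 4·3 = 12 | 4·0+5·0+3·4+1·0 = 12
gcd(4,4,5,3,1) = 1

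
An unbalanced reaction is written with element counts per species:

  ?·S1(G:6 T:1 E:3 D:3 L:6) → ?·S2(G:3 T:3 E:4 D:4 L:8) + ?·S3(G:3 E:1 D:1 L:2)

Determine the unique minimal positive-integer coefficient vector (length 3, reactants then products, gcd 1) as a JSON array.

G: 3·6 = 18 | 1·3+5·3 = 18
T: 3·1 = 3 | 1·3+5·0 = 3
E: 3·3 = 9 | 1·4+5·1 = 9
D: 3·3 = 9 | 1·4+5·1 = 9
L: 3·6 = 18 | 1·8+5·2 = 18
gcd(3,1,5) = 1

Coefficients: [3, 1, 5]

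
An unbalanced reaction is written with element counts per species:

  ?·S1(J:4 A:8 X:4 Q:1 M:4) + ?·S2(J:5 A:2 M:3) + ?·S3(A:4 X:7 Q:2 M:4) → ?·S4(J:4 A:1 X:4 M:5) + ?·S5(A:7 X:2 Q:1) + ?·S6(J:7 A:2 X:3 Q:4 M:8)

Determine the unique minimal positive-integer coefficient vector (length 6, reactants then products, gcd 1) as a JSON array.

Coefficients: [3, 3, 3, 5, 5, 1]

J: 3·4+3·5+3·0 = 27 | 5·4+5·0+1·7 = 27
A: 3·8+3·2+3·4 = 42 | 5·1+5·7+1·2 = 42
X: 3·4+3·0+3·7 = 33 | 5·4+5·2+1·3 = 33
Q: 3·1+3·0+3·2 = 9 | 5·0+5·1+1·4 = 9
M: 3·4+3·3+3·4 = 33 | 5·5+5·0+1·8 = 33
gcd(3,3,3,5,5,1) = 1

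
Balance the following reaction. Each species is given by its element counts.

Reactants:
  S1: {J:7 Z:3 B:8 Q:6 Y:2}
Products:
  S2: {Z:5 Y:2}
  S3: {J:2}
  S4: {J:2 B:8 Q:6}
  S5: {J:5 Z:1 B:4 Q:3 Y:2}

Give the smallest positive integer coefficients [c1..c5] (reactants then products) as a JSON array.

J: 4·7 = 28 | 2·0+6·2+3·2+2·5 = 28
Z: 4·3 = 12 | 2·5+6·0+3·0+2·1 = 12
B: 4·8 = 32 | 2·0+6·0+3·8+2·4 = 32
Q: 4·6 = 24 | 2·0+6·0+3·6+2·3 = 24
Y: 4·2 = 8 | 2·2+6·0+3·0+2·2 = 8
gcd(4,2,6,3,2) = 1

Coefficients: [4, 2, 6, 3, 2]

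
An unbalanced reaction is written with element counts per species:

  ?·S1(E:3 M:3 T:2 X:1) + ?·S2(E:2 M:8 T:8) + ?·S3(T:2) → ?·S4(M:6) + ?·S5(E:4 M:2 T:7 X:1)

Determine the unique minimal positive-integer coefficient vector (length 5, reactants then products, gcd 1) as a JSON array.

E: 6·3+3·2+3·0 = 24 | 5·0+6·4 = 24
M: 6·3+3·8+3·0 = 42 | 5·6+6·2 = 42
T: 6·2+3·8+3·2 = 42 | 5·0+6·7 = 42
X: 6·1+3·0+3·0 = 6 | 5·0+6·1 = 6
gcd(6,3,3,5,6) = 1

Coefficients: [6, 3, 3, 5, 6]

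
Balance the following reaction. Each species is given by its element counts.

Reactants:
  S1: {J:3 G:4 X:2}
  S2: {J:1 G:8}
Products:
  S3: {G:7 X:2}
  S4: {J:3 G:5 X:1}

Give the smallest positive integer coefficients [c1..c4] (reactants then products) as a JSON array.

Coefficients: [5, 3, 2, 6]

J: 5·3+3·1 = 18 | 2·0+6·3 = 18
G: 5·4+3·8 = 44 | 2·7+6·5 = 44
X: 5·2+3·0 = 10 | 2·2+6·1 = 10
gcd(5,3,2,6) = 1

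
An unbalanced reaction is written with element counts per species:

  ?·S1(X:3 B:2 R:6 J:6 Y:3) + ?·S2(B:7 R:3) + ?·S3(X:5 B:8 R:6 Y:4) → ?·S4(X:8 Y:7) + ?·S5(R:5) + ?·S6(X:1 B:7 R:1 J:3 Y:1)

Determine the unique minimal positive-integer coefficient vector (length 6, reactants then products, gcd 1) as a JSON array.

X: 3·3+4·0+1·5 = 14 | 1·8+6·0+6·1 = 14
B: 3·2+4·7+1·8 = 42 | 1·0+6·0+6·7 = 42
R: 3·6+4·3+1·6 = 36 | 1·0+6·5+6·1 = 36
J: 3·6+4·0+1·0 = 18 | 1·0+6·0+6·3 = 18
Y: 3·3+4·0+1·4 = 13 | 1·7+6·0+6·1 = 13
gcd(3,4,1,1,6,6) = 1

Coefficients: [3, 4, 1, 1, 6, 6]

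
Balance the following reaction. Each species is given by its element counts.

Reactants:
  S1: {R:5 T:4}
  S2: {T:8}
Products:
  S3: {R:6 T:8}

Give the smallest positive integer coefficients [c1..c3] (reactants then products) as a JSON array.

R: 6·5+2·0 = 30 | 5·6 = 30
T: 6·4+2·8 = 40 | 5·8 = 40
gcd(6,2,5) = 1

Coefficients: [6, 2, 5]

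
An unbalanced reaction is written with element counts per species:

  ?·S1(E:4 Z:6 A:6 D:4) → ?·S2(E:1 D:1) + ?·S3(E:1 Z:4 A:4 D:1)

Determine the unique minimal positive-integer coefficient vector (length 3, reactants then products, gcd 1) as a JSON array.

Coefficients: [2, 5, 3]

E: 2·4 = 8 | 5·1+3·1 = 8
Z: 2·6 = 12 | 5·0+3·4 = 12
A: 2·6 = 12 | 5·0+3·4 = 12
D: 2·4 = 8 | 5·1+3·1 = 8
gcd(2,5,3) = 1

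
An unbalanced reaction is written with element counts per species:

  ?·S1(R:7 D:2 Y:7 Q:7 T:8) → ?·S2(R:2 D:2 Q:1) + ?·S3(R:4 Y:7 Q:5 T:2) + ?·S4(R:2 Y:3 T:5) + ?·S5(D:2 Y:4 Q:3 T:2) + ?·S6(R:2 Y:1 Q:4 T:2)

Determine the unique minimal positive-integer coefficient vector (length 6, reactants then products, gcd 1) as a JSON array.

R: 6·7 = 42 | 5·2+2·4+6·2+1·0+6·2 = 42
D: 6·2 = 12 | 5·2+2·0+6·0+1·2+6·0 = 12
Y: 6·7 = 42 | 5·0+2·7+6·3+1·4+6·1 = 42
Q: 6·7 = 42 | 5·1+2·5+6·0+1·3+6·4 = 42
T: 6·8 = 48 | 5·0+2·2+6·5+1·2+6·2 = 48
gcd(6,5,2,6,1,6) = 1

Coefficients: [6, 5, 2, 6, 1, 6]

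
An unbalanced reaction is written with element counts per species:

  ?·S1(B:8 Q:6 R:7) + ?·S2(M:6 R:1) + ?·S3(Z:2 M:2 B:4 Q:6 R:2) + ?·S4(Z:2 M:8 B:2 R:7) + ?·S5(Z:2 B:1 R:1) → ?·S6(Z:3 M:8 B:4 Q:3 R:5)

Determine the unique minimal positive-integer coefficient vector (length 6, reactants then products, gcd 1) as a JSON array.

Coefficients: [1, 6, 2, 1, 6, 6]

Z: 1·0+6·0+2·2+1·2+6·2 = 18 | 6·3 = 18
M: 1·0+6·6+2·2+1·8+6·0 = 48 | 6·8 = 48
B: 1·8+6·0+2·4+1·2+6·1 = 24 | 6·4 = 24
Q: 1·6+6·0+2·6+1·0+6·0 = 18 | 6·3 = 18
R: 1·7+6·1+2·2+1·7+6·1 = 30 | 6·5 = 30
gcd(1,6,2,1,6,6) = 1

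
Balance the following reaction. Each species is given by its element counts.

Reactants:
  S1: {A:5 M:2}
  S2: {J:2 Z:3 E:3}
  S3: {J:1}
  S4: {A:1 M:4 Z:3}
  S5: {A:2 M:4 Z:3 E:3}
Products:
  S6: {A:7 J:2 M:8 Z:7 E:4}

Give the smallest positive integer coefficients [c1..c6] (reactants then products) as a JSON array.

A: 6·5+5·0+2·0+6·1+3·2 = 42 | 6·7 = 42
J: 6·0+5·2+2·1+6·0+3·0 = 12 | 6·2 = 12
M: 6·2+5·0+2·0+6·4+3·4 = 48 | 6·8 = 48
Z: 6·0+5·3+2·0+6·3+3·3 = 42 | 6·7 = 42
E: 6·0+5·3+2·0+6·0+3·3 = 24 | 6·4 = 24
gcd(6,5,2,6,3,6) = 1

Coefficients: [6, 5, 2, 6, 3, 6]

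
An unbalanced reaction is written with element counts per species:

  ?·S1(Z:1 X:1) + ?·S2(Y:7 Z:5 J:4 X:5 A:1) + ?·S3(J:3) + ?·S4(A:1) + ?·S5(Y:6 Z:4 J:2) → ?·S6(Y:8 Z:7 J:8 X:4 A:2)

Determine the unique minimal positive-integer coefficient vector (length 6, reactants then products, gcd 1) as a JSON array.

Coefficients: [6, 2, 6, 6, 3, 4]

Y: 6·0+2·7+6·0+6·0+3·6 = 32 | 4·8 = 32
Z: 6·1+2·5+6·0+6·0+3·4 = 28 | 4·7 = 28
J: 6·0+2·4+6·3+6·0+3·2 = 32 | 4·8 = 32
X: 6·1+2·5+6·0+6·0+3·0 = 16 | 4·4 = 16
A: 6·0+2·1+6·0+6·1+3·0 = 8 | 4·2 = 8
gcd(6,2,6,6,3,4) = 1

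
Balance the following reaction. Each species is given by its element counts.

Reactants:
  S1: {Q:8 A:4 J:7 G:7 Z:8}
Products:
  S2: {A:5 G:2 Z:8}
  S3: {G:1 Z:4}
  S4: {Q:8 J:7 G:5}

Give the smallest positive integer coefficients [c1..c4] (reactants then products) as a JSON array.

Q: 5·8 = 40 | 4·0+2·0+5·8 = 40
A: 5·4 = 20 | 4·5+2·0+5·0 = 20
J: 5·7 = 35 | 4·0+2·0+5·7 = 35
G: 5·7 = 35 | 4·2+2·1+5·5 = 35
Z: 5·8 = 40 | 4·8+2·4+5·0 = 40
gcd(5,4,2,5) = 1

Coefficients: [5, 4, 2, 5]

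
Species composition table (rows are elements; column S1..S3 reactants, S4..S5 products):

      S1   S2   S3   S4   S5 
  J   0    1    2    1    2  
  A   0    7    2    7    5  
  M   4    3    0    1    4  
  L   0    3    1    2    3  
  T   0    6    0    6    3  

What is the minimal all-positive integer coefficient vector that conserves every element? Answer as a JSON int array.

Coefficients: [1, 5, 3, 3, 4]

J: 1·0+5·1+3·2 = 11 | 3·1+4·2 = 11
A: 1·0+5·7+3·2 = 41 | 3·7+4·5 = 41
M: 1·4+5·3+3·0 = 19 | 3·1+4·4 = 19
L: 1·0+5·3+3·1 = 18 | 3·2+4·3 = 18
T: 1·0+5·6+3·0 = 30 | 3·6+4·3 = 30
gcd(1,5,3,3,4) = 1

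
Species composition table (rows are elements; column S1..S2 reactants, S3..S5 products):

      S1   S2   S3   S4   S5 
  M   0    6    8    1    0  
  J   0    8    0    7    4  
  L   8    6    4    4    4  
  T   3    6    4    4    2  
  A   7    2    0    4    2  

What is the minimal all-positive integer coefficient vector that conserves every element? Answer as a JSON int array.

M: 2·0+6·6 = 36 | 4·8+4·1+5·0 = 36
J: 2·0+6·8 = 48 | 4·0+4·7+5·4 = 48
L: 2·8+6·6 = 52 | 4·4+4·4+5·4 = 52
T: 2·3+6·6 = 42 | 4·4+4·4+5·2 = 42
A: 2·7+6·2 = 26 | 4·0+4·4+5·2 = 26
gcd(2,6,4,4,5) = 1

Coefficients: [2, 6, 4, 4, 5]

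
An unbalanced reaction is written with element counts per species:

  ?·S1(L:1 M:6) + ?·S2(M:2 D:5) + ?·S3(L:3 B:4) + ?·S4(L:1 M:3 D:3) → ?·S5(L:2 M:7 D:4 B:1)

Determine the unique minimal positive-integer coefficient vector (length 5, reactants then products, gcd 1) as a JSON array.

L: 3·1+2·0+1·3+2·1 = 8 | 4·2 = 8
M: 3·6+2·2+1·0+2·3 = 28 | 4·7 = 28
D: 3·0+2·5+1·0+2·3 = 16 | 4·4 = 16
B: 3·0+2·0+1·4+2·0 = 4 | 4·1 = 4
gcd(3,2,1,2,4) = 1

Coefficients: [3, 2, 1, 2, 4]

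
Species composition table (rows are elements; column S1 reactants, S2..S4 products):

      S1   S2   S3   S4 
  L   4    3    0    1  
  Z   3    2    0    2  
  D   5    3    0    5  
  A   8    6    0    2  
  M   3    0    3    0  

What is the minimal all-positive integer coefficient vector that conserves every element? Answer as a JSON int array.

Coefficients: [4, 5, 4, 1]

L: 4·4 = 16 | 5·3+4·0+1·1 = 16
Z: 4·3 = 12 | 5·2+4·0+1·2 = 12
D: 4·5 = 20 | 5·3+4·0+1·5 = 20
A: 4·8 = 32 | 5·6+4·0+1·2 = 32
M: 4·3 = 12 | 5·0+4·3+1·0 = 12
gcd(4,5,4,1) = 1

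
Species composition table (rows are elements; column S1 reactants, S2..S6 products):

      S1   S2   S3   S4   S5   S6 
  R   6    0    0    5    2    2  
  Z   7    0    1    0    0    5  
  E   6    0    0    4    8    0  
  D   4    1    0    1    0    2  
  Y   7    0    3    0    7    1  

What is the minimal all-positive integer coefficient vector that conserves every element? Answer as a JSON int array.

Coefficients: [4, 4, 3, 2, 2, 5]

R: 4·6 = 24 | 4·0+3·0+2·5+2·2+5·2 = 24
Z: 4·7 = 28 | 4·0+3·1+2·0+2·0+5·5 = 28
E: 4·6 = 24 | 4·0+3·0+2·4+2·8+5·0 = 24
D: 4·4 = 16 | 4·1+3·0+2·1+2·0+5·2 = 16
Y: 4·7 = 28 | 4·0+3·3+2·0+2·7+5·1 = 28
gcd(4,4,3,2,2,5) = 1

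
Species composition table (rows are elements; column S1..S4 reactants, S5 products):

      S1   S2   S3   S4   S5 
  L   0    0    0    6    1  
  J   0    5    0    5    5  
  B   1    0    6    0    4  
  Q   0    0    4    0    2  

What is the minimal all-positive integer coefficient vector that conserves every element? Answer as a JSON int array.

Coefficients: [6, 5, 3, 1, 6]

L: 6·0+5·0+3·0+1·6 = 6 | 6·1 = 6
J: 6·0+5·5+3·0+1·5 = 30 | 6·5 = 30
B: 6·1+5·0+3·6+1·0 = 24 | 6·4 = 24
Q: 6·0+5·0+3·4+1·0 = 12 | 6·2 = 12
gcd(6,5,3,1,6) = 1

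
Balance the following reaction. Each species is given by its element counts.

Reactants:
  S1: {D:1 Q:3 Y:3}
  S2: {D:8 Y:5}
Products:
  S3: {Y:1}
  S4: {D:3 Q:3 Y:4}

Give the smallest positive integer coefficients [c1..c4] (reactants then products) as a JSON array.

D: 4·1+1·8 = 12 | 1·0+4·3 = 12
Q: 4·3+1·0 = 12 | 1·0+4·3 = 12
Y: 4·3+1·5 = 17 | 1·1+4·4 = 17
gcd(4,1,1,4) = 1

Coefficients: [4, 1, 1, 4]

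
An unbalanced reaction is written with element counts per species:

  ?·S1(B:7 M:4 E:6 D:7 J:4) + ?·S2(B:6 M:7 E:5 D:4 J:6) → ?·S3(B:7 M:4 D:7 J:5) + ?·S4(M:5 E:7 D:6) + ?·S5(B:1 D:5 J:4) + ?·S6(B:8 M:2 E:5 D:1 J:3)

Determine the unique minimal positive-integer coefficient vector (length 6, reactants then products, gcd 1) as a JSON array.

B: 6·7+1·6 = 48 | 2·7+3·0+2·1+4·8 = 48
M: 6·4+1·7 = 31 | 2·4+3·5+2·0+4·2 = 31
E: 6·6+1·5 = 41 | 2·0+3·7+2·0+4·5 = 41
D: 6·7+1·4 = 46 | 2·7+3·6+2·5+4·1 = 46
J: 6·4+1·6 = 30 | 2·5+3·0+2·4+4·3 = 30
gcd(6,1,2,3,2,4) = 1

Coefficients: [6, 1, 2, 3, 2, 4]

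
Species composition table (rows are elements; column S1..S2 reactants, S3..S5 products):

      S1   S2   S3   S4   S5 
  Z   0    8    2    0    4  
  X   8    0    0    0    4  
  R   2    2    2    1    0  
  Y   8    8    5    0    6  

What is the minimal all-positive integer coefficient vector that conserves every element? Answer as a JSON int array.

Z: 3·0+4·8 = 32 | 4·2+6·0+6·4 = 32
X: 3·8+4·0 = 24 | 4·0+6·0+6·4 = 24
R: 3·2+4·2 = 14 | 4·2+6·1+6·0 = 14
Y: 3·8+4·8 = 56 | 4·5+6·0+6·6 = 56
gcd(3,4,4,6,6) = 1

Coefficients: [3, 4, 4, 6, 6]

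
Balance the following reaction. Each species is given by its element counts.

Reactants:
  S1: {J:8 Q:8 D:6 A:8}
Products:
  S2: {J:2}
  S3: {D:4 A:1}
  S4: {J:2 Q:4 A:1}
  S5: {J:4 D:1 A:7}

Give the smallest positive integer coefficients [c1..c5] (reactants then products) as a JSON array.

J: 3·8 = 24 | 2·2+4·0+6·2+2·4 = 24
Q: 3·8 = 24 | 2·0+4·0+6·4+2·0 = 24
D: 3·6 = 18 | 2·0+4·4+6·0+2·1 = 18
A: 3·8 = 24 | 2·0+4·1+6·1+2·7 = 24
gcd(3,2,4,6,2) = 1

Coefficients: [3, 2, 4, 6, 2]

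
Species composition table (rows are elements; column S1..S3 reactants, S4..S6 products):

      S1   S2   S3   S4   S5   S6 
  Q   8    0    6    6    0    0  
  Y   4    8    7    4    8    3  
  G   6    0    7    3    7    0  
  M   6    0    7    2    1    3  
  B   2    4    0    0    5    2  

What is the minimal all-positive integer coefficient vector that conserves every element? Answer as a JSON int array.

Q: 3·8+4·0+2·6 = 36 | 6·6+2·0+6·0 = 36
Y: 3·4+4·8+2·7 = 58 | 6·4+2·8+6·3 = 58
G: 3·6+4·0+2·7 = 32 | 6·3+2·7+6·0 = 32
M: 3·6+4·0+2·7 = 32 | 6·2+2·1+6·3 = 32
B: 3·2+4·4+2·0 = 22 | 6·0+2·5+6·2 = 22
gcd(3,4,2,6,2,6) = 1

Coefficients: [3, 4, 2, 6, 2, 6]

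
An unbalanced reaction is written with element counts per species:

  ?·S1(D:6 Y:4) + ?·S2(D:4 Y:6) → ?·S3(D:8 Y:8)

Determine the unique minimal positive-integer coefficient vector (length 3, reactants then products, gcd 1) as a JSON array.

Coefficients: [4, 4, 5]

D: 4·6+4·4 = 40 | 5·8 = 40
Y: 4·4+4·6 = 40 | 5·8 = 40
gcd(4,4,5) = 1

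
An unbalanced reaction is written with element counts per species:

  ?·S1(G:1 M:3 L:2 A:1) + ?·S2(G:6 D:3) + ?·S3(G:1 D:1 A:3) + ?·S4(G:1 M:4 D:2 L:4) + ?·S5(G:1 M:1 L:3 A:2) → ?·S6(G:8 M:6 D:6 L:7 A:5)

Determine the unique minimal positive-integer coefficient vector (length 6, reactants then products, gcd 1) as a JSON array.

G: 1·1+4·6+6·1+6·1+3·1 = 40 | 5·8 = 40
M: 1·3+4·0+6·0+6·4+3·1 = 30 | 5·6 = 30
D: 1·0+4·3+6·1+6·2+3·0 = 30 | 5·6 = 30
L: 1·2+4·0+6·0+6·4+3·3 = 35 | 5·7 = 35
A: 1·1+4·0+6·3+6·0+3·2 = 25 | 5·5 = 25
gcd(1,4,6,6,3,5) = 1

Coefficients: [1, 4, 6, 6, 3, 5]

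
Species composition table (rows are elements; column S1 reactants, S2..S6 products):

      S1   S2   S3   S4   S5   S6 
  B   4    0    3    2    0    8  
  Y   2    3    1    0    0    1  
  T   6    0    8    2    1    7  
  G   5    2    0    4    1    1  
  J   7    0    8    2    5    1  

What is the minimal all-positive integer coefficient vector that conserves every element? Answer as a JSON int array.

B: 6·4 = 24 | 3·0+2·3+5·2+3·0+1·8 = 24
Y: 6·2 = 12 | 3·3+2·1+5·0+3·0+1·1 = 12
T: 6·6 = 36 | 3·0+2·8+5·2+3·1+1·7 = 36
G: 6·5 = 30 | 3·2+2·0+5·4+3·1+1·1 = 30
J: 6·7 = 42 | 3·0+2·8+5·2+3·5+1·1 = 42
gcd(6,3,2,5,3,1) = 1

Coefficients: [6, 3, 2, 5, 3, 1]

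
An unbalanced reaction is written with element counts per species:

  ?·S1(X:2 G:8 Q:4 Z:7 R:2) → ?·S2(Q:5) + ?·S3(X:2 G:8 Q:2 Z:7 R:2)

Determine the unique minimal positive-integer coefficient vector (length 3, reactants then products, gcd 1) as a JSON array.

X: 5·2 = 10 | 2·0+5·2 = 10
G: 5·8 = 40 | 2·0+5·8 = 40
Q: 5·4 = 20 | 2·5+5·2 = 20
Z: 5·7 = 35 | 2·0+5·7 = 35
R: 5·2 = 10 | 2·0+5·2 = 10
gcd(5,2,5) = 1

Coefficients: [5, 2, 5]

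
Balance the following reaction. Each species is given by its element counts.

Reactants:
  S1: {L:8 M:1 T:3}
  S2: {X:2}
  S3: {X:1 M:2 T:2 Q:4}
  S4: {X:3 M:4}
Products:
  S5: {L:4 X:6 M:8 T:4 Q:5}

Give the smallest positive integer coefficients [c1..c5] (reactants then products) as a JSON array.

L: 2·8+2·0+5·0+5·0 = 16 | 4·4 = 16
X: 2·0+2·2+5·1+5·3 = 24 | 4·6 = 24
M: 2·1+2·0+5·2+5·4 = 32 | 4·8 = 32
T: 2·3+2·0+5·2+5·0 = 16 | 4·4 = 16
Q: 2·0+2·0+5·4+5·0 = 20 | 4·5 = 20
gcd(2,2,5,5,4) = 1

Coefficients: [2, 2, 5, 5, 4]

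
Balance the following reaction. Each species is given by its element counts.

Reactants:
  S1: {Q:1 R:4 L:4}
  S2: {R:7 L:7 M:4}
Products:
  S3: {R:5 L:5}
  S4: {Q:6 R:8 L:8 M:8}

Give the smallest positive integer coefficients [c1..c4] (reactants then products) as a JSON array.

Coefficients: [6, 2, 6, 1]

Q: 6·1+2·0 = 6 | 6·0+1·6 = 6
R: 6·4+2·7 = 38 | 6·5+1·8 = 38
L: 6·4+2·7 = 38 | 6·5+1·8 = 38
M: 6·0+2·4 = 8 | 6·0+1·8 = 8
gcd(6,2,6,1) = 1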